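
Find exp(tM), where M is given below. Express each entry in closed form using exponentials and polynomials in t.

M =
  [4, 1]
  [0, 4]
e^{tM} =
  [exp(4*t), t*exp(4*t)]
  [0, exp(4*t)]

Strategy: write M = P · J · P⁻¹ where J is a Jordan canonical form, so e^{tM} = P · e^{tJ} · P⁻¹, and e^{tJ} can be computed block-by-block.

M has Jordan form
J =
  [4, 1]
  [0, 4]
(up to reordering of blocks).

Per-block formulas:
  For a 2×2 Jordan block J_2(4): exp(t · J_2(4)) = e^(4t)·(I + t·N), where N is the 2×2 nilpotent shift.

After assembling e^{tJ} and conjugating by P, we get:

e^{tM} =
  [exp(4*t), t*exp(4*t)]
  [0, exp(4*t)]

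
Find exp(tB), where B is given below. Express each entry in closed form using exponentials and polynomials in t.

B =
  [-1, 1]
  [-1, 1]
e^{tB} =
  [1 - t, t]
  [-t, t + 1]

Strategy: write B = P · J · P⁻¹ where J is a Jordan canonical form, so e^{tB} = P · e^{tJ} · P⁻¹, and e^{tJ} can be computed block-by-block.

B has Jordan form
J =
  [0, 1]
  [0, 0]
(up to reordering of blocks).

Per-block formulas:
  For a 2×2 Jordan block J_2(0): exp(t · J_2(0)) = e^(0t)·(I + t·N), where N is the 2×2 nilpotent shift.

After assembling e^{tJ} and conjugating by P, we get:

e^{tB} =
  [1 - t, t]
  [-t, t + 1]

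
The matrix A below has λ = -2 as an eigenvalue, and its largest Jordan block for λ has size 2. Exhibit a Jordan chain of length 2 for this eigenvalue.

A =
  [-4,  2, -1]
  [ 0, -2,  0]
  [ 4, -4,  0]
A Jordan chain for λ = -2 of length 2:
v_1 = (-2, 0, 4)ᵀ
v_2 = (1, 0, 0)ᵀ

Let N = A − (-2)·I. We want v_2 with N^2 v_2 = 0 but N^1 v_2 ≠ 0; then v_{j-1} := N · v_j for j = 2, …, 2.

Pick v_2 = (1, 0, 0)ᵀ.
Then v_1 = N · v_2 = (-2, 0, 4)ᵀ.

Sanity check: (A − (-2)·I) v_1 = (0, 0, 0)ᵀ = 0. ✓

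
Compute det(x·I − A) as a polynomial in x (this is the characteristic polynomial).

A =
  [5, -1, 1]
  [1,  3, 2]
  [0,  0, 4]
x^3 - 12*x^2 + 48*x - 64

Expanding det(x·I − A) (e.g. by cofactor expansion or by noting that A is similar to its Jordan form J, which has the same characteristic polynomial as A) gives
  χ_A(x) = x^3 - 12*x^2 + 48*x - 64
which factors as (x - 4)^3. The eigenvalues (with algebraic multiplicities) are λ = 4 with multiplicity 3.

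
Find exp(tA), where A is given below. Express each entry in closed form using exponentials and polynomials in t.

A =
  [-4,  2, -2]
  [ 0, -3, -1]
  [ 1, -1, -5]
e^{tA} =
  [-t^2*exp(-4*t) + exp(-4*t), 2*t^2*exp(-4*t) + 2*t*exp(-4*t), -2*t*exp(-4*t)]
  [-t^2*exp(-4*t)/2, t^2*exp(-4*t) + t*exp(-4*t) + exp(-4*t), -t*exp(-4*t)]
  [-t^2*exp(-4*t)/2 + t*exp(-4*t), t^2*exp(-4*t) - t*exp(-4*t), -t*exp(-4*t) + exp(-4*t)]

Strategy: write A = P · J · P⁻¹ where J is a Jordan canonical form, so e^{tA} = P · e^{tJ} · P⁻¹, and e^{tJ} can be computed block-by-block.

A has Jordan form
J =
  [-4,  1,  0]
  [ 0, -4,  1]
  [ 0,  0, -4]
(up to reordering of blocks).

Per-block formulas:
  For a 3×3 Jordan block J_3(-4): exp(t · J_3(-4)) = e^(-4t)·(I + t·N + (t^2/2)·N^2), where N is the 3×3 nilpotent shift.

After assembling e^{tJ} and conjugating by P, we get:

e^{tA} =
  [-t^2*exp(-4*t) + exp(-4*t), 2*t^2*exp(-4*t) + 2*t*exp(-4*t), -2*t*exp(-4*t)]
  [-t^2*exp(-4*t)/2, t^2*exp(-4*t) + t*exp(-4*t) + exp(-4*t), -t*exp(-4*t)]
  [-t^2*exp(-4*t)/2 + t*exp(-4*t), t^2*exp(-4*t) - t*exp(-4*t), -t*exp(-4*t) + exp(-4*t)]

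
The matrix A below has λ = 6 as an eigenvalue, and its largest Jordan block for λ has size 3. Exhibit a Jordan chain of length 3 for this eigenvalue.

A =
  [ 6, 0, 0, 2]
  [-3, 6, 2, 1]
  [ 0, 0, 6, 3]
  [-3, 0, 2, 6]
A Jordan chain for λ = 6 of length 3:
v_1 = (-6, -3, -9, 0)ᵀ
v_2 = (0, -3, 0, -3)ᵀ
v_3 = (1, 0, 0, 0)ᵀ

Let N = A − (6)·I. We want v_3 with N^3 v_3 = 0 but N^2 v_3 ≠ 0; then v_{j-1} := N · v_j for j = 3, …, 2.

Pick v_3 = (1, 0, 0, 0)ᵀ.
Then v_2 = N · v_3 = (0, -3, 0, -3)ᵀ.
Then v_1 = N · v_2 = (-6, -3, -9, 0)ᵀ.

Sanity check: (A − (6)·I) v_1 = (0, 0, 0, 0)ᵀ = 0. ✓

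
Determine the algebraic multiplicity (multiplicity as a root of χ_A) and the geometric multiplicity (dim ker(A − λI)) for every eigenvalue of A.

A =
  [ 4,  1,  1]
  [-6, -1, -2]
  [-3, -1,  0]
λ = 1: alg = 3, geom = 2

Step 1 — factor the characteristic polynomial to read off the algebraic multiplicities:
  χ_A(x) = (x - 1)^3

Step 2 — compute geometric multiplicities via the rank-nullity identity g(λ) = n − rank(A − λI):
  rank(A − (1)·I) = 1, so dim ker(A − (1)·I) = n − 1 = 2

Summary:
  λ = 1: algebraic multiplicity = 3, geometric multiplicity = 2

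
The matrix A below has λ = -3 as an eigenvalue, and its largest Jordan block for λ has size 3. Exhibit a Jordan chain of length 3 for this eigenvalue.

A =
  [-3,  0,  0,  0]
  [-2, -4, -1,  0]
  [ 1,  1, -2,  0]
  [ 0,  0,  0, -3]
A Jordan chain for λ = -3 of length 3:
v_1 = (0, 1, -1, 0)ᵀ
v_2 = (0, -2, 1, 0)ᵀ
v_3 = (1, 0, 0, 0)ᵀ

Let N = A − (-3)·I. We want v_3 with N^3 v_3 = 0 but N^2 v_3 ≠ 0; then v_{j-1} := N · v_j for j = 3, …, 2.

Pick v_3 = (1, 0, 0, 0)ᵀ.
Then v_2 = N · v_3 = (0, -2, 1, 0)ᵀ.
Then v_1 = N · v_2 = (0, 1, -1, 0)ᵀ.

Sanity check: (A − (-3)·I) v_1 = (0, 0, 0, 0)ᵀ = 0. ✓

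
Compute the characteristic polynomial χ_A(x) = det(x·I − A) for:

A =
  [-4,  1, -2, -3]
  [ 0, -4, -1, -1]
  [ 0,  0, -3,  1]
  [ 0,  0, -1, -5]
x^4 + 16*x^3 + 96*x^2 + 256*x + 256

Expanding det(x·I − A) (e.g. by cofactor expansion or by noting that A is similar to its Jordan form J, which has the same characteristic polynomial as A) gives
  χ_A(x) = x^4 + 16*x^3 + 96*x^2 + 256*x + 256
which factors as (x + 4)^4. The eigenvalues (with algebraic multiplicities) are λ = -4 with multiplicity 4.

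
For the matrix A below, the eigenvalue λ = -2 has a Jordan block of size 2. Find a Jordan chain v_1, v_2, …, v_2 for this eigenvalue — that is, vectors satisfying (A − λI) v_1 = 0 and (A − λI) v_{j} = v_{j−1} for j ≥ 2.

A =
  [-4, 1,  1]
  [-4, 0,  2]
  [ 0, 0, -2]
A Jordan chain for λ = -2 of length 2:
v_1 = (-2, -4, 0)ᵀ
v_2 = (1, 0, 0)ᵀ

Let N = A − (-2)·I. We want v_2 with N^2 v_2 = 0 but N^1 v_2 ≠ 0; then v_{j-1} := N · v_j for j = 2, …, 2.

Pick v_2 = (1, 0, 0)ᵀ.
Then v_1 = N · v_2 = (-2, -4, 0)ᵀ.

Sanity check: (A − (-2)·I) v_1 = (0, 0, 0)ᵀ = 0. ✓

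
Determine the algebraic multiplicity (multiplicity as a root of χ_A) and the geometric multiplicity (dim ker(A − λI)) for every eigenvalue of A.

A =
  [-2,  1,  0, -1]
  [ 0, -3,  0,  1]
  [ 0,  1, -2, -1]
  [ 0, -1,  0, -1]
λ = -2: alg = 4, geom = 3

Step 1 — factor the characteristic polynomial to read off the algebraic multiplicities:
  χ_A(x) = (x + 2)^4

Step 2 — compute geometric multiplicities via the rank-nullity identity g(λ) = n − rank(A − λI):
  rank(A − (-2)·I) = 1, so dim ker(A − (-2)·I) = n − 1 = 3

Summary:
  λ = -2: algebraic multiplicity = 4, geometric multiplicity = 3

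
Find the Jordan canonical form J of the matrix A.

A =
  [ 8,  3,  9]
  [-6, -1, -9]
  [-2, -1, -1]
J_2(2) ⊕ J_1(2)

The characteristic polynomial is
  det(x·I − A) = x^3 - 6*x^2 + 12*x - 8 = (x - 2)^3

Eigenvalues and multiplicities (the geometric multiplicity of λ is n − rank(A − λI), which equals the number of Jordan blocks for λ):
  λ = 2: algebraic multiplicity = 3, geometric multiplicity = 2

Determining the block sizes for each eigenvalue:
  λ = 2: 2 blocks summing to 3 forces exactly one block of size 2 and the rest size 1 → block sizes [2, 1]

Assembling the blocks gives a Jordan form
J =
  [2, 1, 0]
  [0, 2, 0]
  [0, 0, 2]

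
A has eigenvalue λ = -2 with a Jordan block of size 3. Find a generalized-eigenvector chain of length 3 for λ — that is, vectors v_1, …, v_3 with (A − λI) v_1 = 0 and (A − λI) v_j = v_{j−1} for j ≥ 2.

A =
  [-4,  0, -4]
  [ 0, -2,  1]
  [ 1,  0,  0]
A Jordan chain for λ = -2 of length 3:
v_1 = (0, 1, 0)ᵀ
v_2 = (-2, 0, 1)ᵀ
v_3 = (1, 0, 0)ᵀ

Let N = A − (-2)·I. We want v_3 with N^3 v_3 = 0 but N^2 v_3 ≠ 0; then v_{j-1} := N · v_j for j = 3, …, 2.

Pick v_3 = (1, 0, 0)ᵀ.
Then v_2 = N · v_3 = (-2, 0, 1)ᵀ.
Then v_1 = N · v_2 = (0, 1, 0)ᵀ.

Sanity check: (A − (-2)·I) v_1 = (0, 0, 0)ᵀ = 0. ✓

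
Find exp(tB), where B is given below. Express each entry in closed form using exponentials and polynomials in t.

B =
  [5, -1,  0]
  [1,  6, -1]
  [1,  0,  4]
e^{tB} =
  [-t^2*exp(5*t)/2 + exp(5*t), -t^2*exp(5*t)/2 - t*exp(5*t), t^2*exp(5*t)/2]
  [t*exp(5*t), t*exp(5*t) + exp(5*t), -t*exp(5*t)]
  [-t^2*exp(5*t)/2 + t*exp(5*t), -t^2*exp(5*t)/2, t^2*exp(5*t)/2 - t*exp(5*t) + exp(5*t)]

Strategy: write B = P · J · P⁻¹ where J is a Jordan canonical form, so e^{tB} = P · e^{tJ} · P⁻¹, and e^{tJ} can be computed block-by-block.

B has Jordan form
J =
  [5, 1, 0]
  [0, 5, 1]
  [0, 0, 5]
(up to reordering of blocks).

Per-block formulas:
  For a 3×3 Jordan block J_3(5): exp(t · J_3(5)) = e^(5t)·(I + t·N + (t^2/2)·N^2), where N is the 3×3 nilpotent shift.

After assembling e^{tJ} and conjugating by P, we get:

e^{tB} =
  [-t^2*exp(5*t)/2 + exp(5*t), -t^2*exp(5*t)/2 - t*exp(5*t), t^2*exp(5*t)/2]
  [t*exp(5*t), t*exp(5*t) + exp(5*t), -t*exp(5*t)]
  [-t^2*exp(5*t)/2 + t*exp(5*t), -t^2*exp(5*t)/2, t^2*exp(5*t)/2 - t*exp(5*t) + exp(5*t)]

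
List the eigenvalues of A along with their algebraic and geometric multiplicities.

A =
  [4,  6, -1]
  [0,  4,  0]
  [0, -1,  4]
λ = 4: alg = 3, geom = 1

Step 1 — factor the characteristic polynomial to read off the algebraic multiplicities:
  χ_A(x) = (x - 4)^3

Step 2 — compute geometric multiplicities via the rank-nullity identity g(λ) = n − rank(A − λI):
  rank(A − (4)·I) = 2, so dim ker(A − (4)·I) = n − 2 = 1

Summary:
  λ = 4: algebraic multiplicity = 3, geometric multiplicity = 1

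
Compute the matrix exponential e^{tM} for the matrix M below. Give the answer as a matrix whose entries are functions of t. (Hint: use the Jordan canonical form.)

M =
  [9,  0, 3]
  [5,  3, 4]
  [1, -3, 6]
e^{tM} =
  [6*t^2*exp(6*t) + 3*t*exp(6*t) + exp(6*t), -9*t^2*exp(6*t)/2, 9*t^2*exp(6*t)/2 + 3*t*exp(6*t)]
  [2*t^2*exp(6*t) + 5*t*exp(6*t), -3*t^2*exp(6*t)/2 - 3*t*exp(6*t) + exp(6*t), 3*t^2*exp(6*t)/2 + 4*t*exp(6*t)]
  [-6*t^2*exp(6*t) + t*exp(6*t), 9*t^2*exp(6*t)/2 - 3*t*exp(6*t), -9*t^2*exp(6*t)/2 + exp(6*t)]

Strategy: write M = P · J · P⁻¹ where J is a Jordan canonical form, so e^{tM} = P · e^{tJ} · P⁻¹, and e^{tJ} can be computed block-by-block.

M has Jordan form
J =
  [6, 1, 0]
  [0, 6, 1]
  [0, 0, 6]
(up to reordering of blocks).

Per-block formulas:
  For a 3×3 Jordan block J_3(6): exp(t · J_3(6)) = e^(6t)·(I + t·N + (t^2/2)·N^2), where N is the 3×3 nilpotent shift.

After assembling e^{tJ} and conjugating by P, we get:

e^{tM} =
  [6*t^2*exp(6*t) + 3*t*exp(6*t) + exp(6*t), -9*t^2*exp(6*t)/2, 9*t^2*exp(6*t)/2 + 3*t*exp(6*t)]
  [2*t^2*exp(6*t) + 5*t*exp(6*t), -3*t^2*exp(6*t)/2 - 3*t*exp(6*t) + exp(6*t), 3*t^2*exp(6*t)/2 + 4*t*exp(6*t)]
  [-6*t^2*exp(6*t) + t*exp(6*t), 9*t^2*exp(6*t)/2 - 3*t*exp(6*t), -9*t^2*exp(6*t)/2 + exp(6*t)]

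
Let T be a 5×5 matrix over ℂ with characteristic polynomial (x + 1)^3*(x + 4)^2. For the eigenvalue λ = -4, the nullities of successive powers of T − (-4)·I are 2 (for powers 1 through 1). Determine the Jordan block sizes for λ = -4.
Block sizes for λ = -4: [1, 1]

From the dimensions of kernels of powers, the number of Jordan blocks of size at least j is d_j − d_{j−1} where d_j = dim ker(N^j) (with d_0 = 0). Computing the differences gives [2].
The number of blocks of size exactly k is (#blocks of size ≥ k) − (#blocks of size ≥ k + 1), so the partition is: 2 block(s) of size 1.
In nonincreasing order the block sizes are [1, 1].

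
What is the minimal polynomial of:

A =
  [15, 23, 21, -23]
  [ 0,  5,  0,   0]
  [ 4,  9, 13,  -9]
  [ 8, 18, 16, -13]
x^3 - 15*x^2 + 75*x - 125

The characteristic polynomial is χ_A(x) = (x - 5)^4, so the eigenvalues are known. The minimal polynomial is
  m_A(x) = Π_λ (x − λ)^{k_λ}
where k_λ is the size of the *largest* Jordan block for λ (equivalently, the smallest k with (A − λI)^k v = 0 for every generalised eigenvector v of λ).

  λ = 5: largest Jordan block has size 3, contributing (x − 5)^3

So m_A(x) = (x - 5)^3 = x^3 - 15*x^2 + 75*x - 125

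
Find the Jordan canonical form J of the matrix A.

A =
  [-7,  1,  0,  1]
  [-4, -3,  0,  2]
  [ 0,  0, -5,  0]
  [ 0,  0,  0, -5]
J_2(-5) ⊕ J_1(-5) ⊕ J_1(-5)

The characteristic polynomial is
  det(x·I − A) = x^4 + 20*x^3 + 150*x^2 + 500*x + 625 = (x + 5)^4

Eigenvalues and multiplicities (the geometric multiplicity of λ is n − rank(A − λI), which equals the number of Jordan blocks for λ):
  λ = -5: algebraic multiplicity = 4, geometric multiplicity = 3

Determining the block sizes for each eigenvalue:
  λ = -5: 3 blocks summing to 4 forces exactly one block of size 2 and the rest size 1 → block sizes [2, 1, 1]

Assembling the blocks gives a Jordan form
J =
  [-5,  1,  0,  0]
  [ 0, -5,  0,  0]
  [ 0,  0, -5,  0]
  [ 0,  0,  0, -5]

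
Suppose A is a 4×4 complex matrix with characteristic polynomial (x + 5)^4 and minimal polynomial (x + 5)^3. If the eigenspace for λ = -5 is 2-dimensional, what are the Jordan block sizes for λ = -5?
Block sizes for λ = -5: [3, 1]

Step 1 — from the characteristic polynomial, algebraic multiplicity of λ = -5 is 4. From dim ker(A − (-5)·I) = 2, there are exactly 2 Jordan blocks for λ = -5.
Step 2 — from the minimal polynomial, the factor (x + 5)^3 tells us the largest block for λ = -5 has size 3.
Step 3 — with total size 4, 2 blocks, and largest block 3, the block sizes (in nonincreasing order) are [3, 1].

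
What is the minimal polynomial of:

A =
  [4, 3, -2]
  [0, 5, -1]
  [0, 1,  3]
x^3 - 12*x^2 + 48*x - 64

The characteristic polynomial is χ_A(x) = (x - 4)^3, so the eigenvalues are known. The minimal polynomial is
  m_A(x) = Π_λ (x − λ)^{k_λ}
where k_λ is the size of the *largest* Jordan block for λ (equivalently, the smallest k with (A − λI)^k v = 0 for every generalised eigenvector v of λ).

  λ = 4: largest Jordan block has size 3, contributing (x − 4)^3

So m_A(x) = (x - 4)^3 = x^3 - 12*x^2 + 48*x - 64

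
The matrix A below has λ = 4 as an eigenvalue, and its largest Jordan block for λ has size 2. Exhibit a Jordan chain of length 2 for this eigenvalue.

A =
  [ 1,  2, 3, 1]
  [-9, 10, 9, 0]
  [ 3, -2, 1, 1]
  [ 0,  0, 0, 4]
A Jordan chain for λ = 4 of length 2:
v_1 = (-3, -9, 3, 0)ᵀ
v_2 = (1, 0, 0, 0)ᵀ

Let N = A − (4)·I. We want v_2 with N^2 v_2 = 0 but N^1 v_2 ≠ 0; then v_{j-1} := N · v_j for j = 2, …, 2.

Pick v_2 = (1, 0, 0, 0)ᵀ.
Then v_1 = N · v_2 = (-3, -9, 3, 0)ᵀ.

Sanity check: (A − (4)·I) v_1 = (0, 0, 0, 0)ᵀ = 0. ✓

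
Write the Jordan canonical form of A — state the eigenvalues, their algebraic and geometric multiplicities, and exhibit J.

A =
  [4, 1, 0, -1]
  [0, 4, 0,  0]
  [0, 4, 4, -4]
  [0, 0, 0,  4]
J_2(4) ⊕ J_1(4) ⊕ J_1(4)

The characteristic polynomial is
  det(x·I − A) = x^4 - 16*x^3 + 96*x^2 - 256*x + 256 = (x - 4)^4

Eigenvalues and multiplicities (the geometric multiplicity of λ is n − rank(A − λI), which equals the number of Jordan blocks for λ):
  λ = 4: algebraic multiplicity = 4, geometric multiplicity = 3

Determining the block sizes for each eigenvalue:
  λ = 4: 3 blocks summing to 4 forces exactly one block of size 2 and the rest size 1 → block sizes [2, 1, 1]

Assembling the blocks gives a Jordan form
J =
  [4, 1, 0, 0]
  [0, 4, 0, 0]
  [0, 0, 4, 0]
  [0, 0, 0, 4]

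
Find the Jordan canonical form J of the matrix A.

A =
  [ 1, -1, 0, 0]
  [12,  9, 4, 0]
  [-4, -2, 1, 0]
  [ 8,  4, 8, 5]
J_2(3) ⊕ J_1(5) ⊕ J_1(5)

The characteristic polynomial is
  det(x·I − A) = x^4 - 16*x^3 + 94*x^2 - 240*x + 225 = (x - 5)^2*(x - 3)^2

Eigenvalues and multiplicities (the geometric multiplicity of λ is n − rank(A − λI), which equals the number of Jordan blocks for λ):
  λ = 3: algebraic multiplicity = 2, geometric multiplicity = 1
  λ = 5: algebraic multiplicity = 2, geometric multiplicity = 2

Determining the block sizes for each eigenvalue:
  λ = 3: one block (gm = 1), so the single block has size am = 2 → block sizes [2]
  λ = 5: gm = am = 2, so every block has size 1 → block sizes [1, 1]

Assembling the blocks gives a Jordan form
J =
  [3, 1, 0, 0]
  [0, 3, 0, 0]
  [0, 0, 5, 0]
  [0, 0, 0, 5]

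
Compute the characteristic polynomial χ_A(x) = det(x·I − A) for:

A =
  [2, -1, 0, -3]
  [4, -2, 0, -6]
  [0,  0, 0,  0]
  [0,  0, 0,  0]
x^4

Expanding det(x·I − A) (e.g. by cofactor expansion or by noting that A is similar to its Jordan form J, which has the same characteristic polynomial as A) gives
  χ_A(x) = x^4
which factors as x^4. The eigenvalues (with algebraic multiplicities) are λ = 0 with multiplicity 4.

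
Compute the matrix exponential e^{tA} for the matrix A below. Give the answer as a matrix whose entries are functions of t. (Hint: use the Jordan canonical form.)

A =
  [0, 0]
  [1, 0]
e^{tA} =
  [1, 0]
  [t, 1]

Strategy: write A = P · J · P⁻¹ where J is a Jordan canonical form, so e^{tA} = P · e^{tJ} · P⁻¹, and e^{tJ} can be computed block-by-block.

A has Jordan form
J =
  [0, 1]
  [0, 0]
(up to reordering of blocks).

Per-block formulas:
  For a 2×2 Jordan block J_2(0): exp(t · J_2(0)) = e^(0t)·(I + t·N), where N is the 2×2 nilpotent shift.

After assembling e^{tJ} and conjugating by P, we get:

e^{tA} =
  [1, 0]
  [t, 1]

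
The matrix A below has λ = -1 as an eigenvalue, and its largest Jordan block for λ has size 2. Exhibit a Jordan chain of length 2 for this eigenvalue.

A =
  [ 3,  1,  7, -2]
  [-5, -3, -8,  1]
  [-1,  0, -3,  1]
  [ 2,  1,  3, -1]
A Jordan chain for λ = -1 of length 2:
v_1 = (4, -5, -1, 2)ᵀ
v_2 = (1, 0, 0, 0)ᵀ

Let N = A − (-1)·I. We want v_2 with N^2 v_2 = 0 but N^1 v_2 ≠ 0; then v_{j-1} := N · v_j for j = 2, …, 2.

Pick v_2 = (1, 0, 0, 0)ᵀ.
Then v_1 = N · v_2 = (4, -5, -1, 2)ᵀ.

Sanity check: (A − (-1)·I) v_1 = (0, 0, 0, 0)ᵀ = 0. ✓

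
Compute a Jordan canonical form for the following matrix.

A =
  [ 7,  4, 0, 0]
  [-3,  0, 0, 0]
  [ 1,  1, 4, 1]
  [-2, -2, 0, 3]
J_1(3) ⊕ J_1(3) ⊕ J_2(4)

The characteristic polynomial is
  det(x·I − A) = x^4 - 14*x^3 + 73*x^2 - 168*x + 144 = (x - 4)^2*(x - 3)^2

Eigenvalues and multiplicities (the geometric multiplicity of λ is n − rank(A − λI), which equals the number of Jordan blocks for λ):
  λ = 3: algebraic multiplicity = 2, geometric multiplicity = 2
  λ = 4: algebraic multiplicity = 2, geometric multiplicity = 1

Determining the block sizes for each eigenvalue:
  λ = 3: gm = am = 2, so every block has size 1 → block sizes [1, 1]
  λ = 4: one block (gm = 1), so the single block has size am = 2 → block sizes [2]

Assembling the blocks gives a Jordan form
J =
  [3, 0, 0, 0]
  [0, 3, 0, 0]
  [0, 0, 4, 1]
  [0, 0, 0, 4]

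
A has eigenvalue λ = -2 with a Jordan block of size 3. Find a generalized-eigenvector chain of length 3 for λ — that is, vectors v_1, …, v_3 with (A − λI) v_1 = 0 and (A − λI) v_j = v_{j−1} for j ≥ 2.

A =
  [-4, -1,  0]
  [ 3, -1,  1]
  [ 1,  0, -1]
A Jordan chain for λ = -2 of length 3:
v_1 = (1, -2, -1)ᵀ
v_2 = (-2, 3, 1)ᵀ
v_3 = (1, 0, 0)ᵀ

Let N = A − (-2)·I. We want v_3 with N^3 v_3 = 0 but N^2 v_3 ≠ 0; then v_{j-1} := N · v_j for j = 3, …, 2.

Pick v_3 = (1, 0, 0)ᵀ.
Then v_2 = N · v_3 = (-2, 3, 1)ᵀ.
Then v_1 = N · v_2 = (1, -2, -1)ᵀ.

Sanity check: (A − (-2)·I) v_1 = (0, 0, 0)ᵀ = 0. ✓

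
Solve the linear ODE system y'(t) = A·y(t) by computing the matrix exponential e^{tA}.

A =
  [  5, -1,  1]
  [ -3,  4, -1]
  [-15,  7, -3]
e^{tA} =
  [-3*t^2*exp(2*t)/2 + 3*t*exp(2*t) + exp(2*t), t^2*exp(2*t) - t*exp(2*t), -t^2*exp(2*t)/2 + t*exp(2*t)]
  [-3*t*exp(2*t), 2*t*exp(2*t) + exp(2*t), -t*exp(2*t)]
  [9*t^2*exp(2*t)/2 - 15*t*exp(2*t), -3*t^2*exp(2*t) + 7*t*exp(2*t), 3*t^2*exp(2*t)/2 - 5*t*exp(2*t) + exp(2*t)]

Strategy: write A = P · J · P⁻¹ where J is a Jordan canonical form, so e^{tA} = P · e^{tJ} · P⁻¹, and e^{tJ} can be computed block-by-block.

A has Jordan form
J =
  [2, 1, 0]
  [0, 2, 1]
  [0, 0, 2]
(up to reordering of blocks).

Per-block formulas:
  For a 3×3 Jordan block J_3(2): exp(t · J_3(2)) = e^(2t)·(I + t·N + (t^2/2)·N^2), where N is the 3×3 nilpotent shift.

After assembling e^{tJ} and conjugating by P, we get:

e^{tA} =
  [-3*t^2*exp(2*t)/2 + 3*t*exp(2*t) + exp(2*t), t^2*exp(2*t) - t*exp(2*t), -t^2*exp(2*t)/2 + t*exp(2*t)]
  [-3*t*exp(2*t), 2*t*exp(2*t) + exp(2*t), -t*exp(2*t)]
  [9*t^2*exp(2*t)/2 - 15*t*exp(2*t), -3*t^2*exp(2*t) + 7*t*exp(2*t), 3*t^2*exp(2*t)/2 - 5*t*exp(2*t) + exp(2*t)]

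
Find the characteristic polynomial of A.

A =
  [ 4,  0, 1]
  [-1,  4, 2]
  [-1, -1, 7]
x^3 - 15*x^2 + 75*x - 125

Expanding det(x·I − A) (e.g. by cofactor expansion or by noting that A is similar to its Jordan form J, which has the same characteristic polynomial as A) gives
  χ_A(x) = x^3 - 15*x^2 + 75*x - 125
which factors as (x - 5)^3. The eigenvalues (with algebraic multiplicities) are λ = 5 with multiplicity 3.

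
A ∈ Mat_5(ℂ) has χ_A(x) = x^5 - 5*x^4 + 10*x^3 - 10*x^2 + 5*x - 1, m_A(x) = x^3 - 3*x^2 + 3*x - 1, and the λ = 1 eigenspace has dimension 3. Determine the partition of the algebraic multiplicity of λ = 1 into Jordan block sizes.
Block sizes for λ = 1: [3, 1, 1]

Step 1 — from the characteristic polynomial, algebraic multiplicity of λ = 1 is 5. From dim ker(A − (1)·I) = 3, there are exactly 3 Jordan blocks for λ = 1.
Step 2 — from the minimal polynomial, the factor (x − 1)^3 tells us the largest block for λ = 1 has size 3.
Step 3 — with total size 5, 3 blocks, and largest block 3, the block sizes (in nonincreasing order) are [3, 1, 1].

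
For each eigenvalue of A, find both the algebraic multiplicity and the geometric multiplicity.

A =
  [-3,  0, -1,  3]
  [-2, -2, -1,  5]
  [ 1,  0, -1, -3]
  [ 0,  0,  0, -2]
λ = -2: alg = 4, geom = 2

Step 1 — factor the characteristic polynomial to read off the algebraic multiplicities:
  χ_A(x) = (x + 2)^4

Step 2 — compute geometric multiplicities via the rank-nullity identity g(λ) = n − rank(A − λI):
  rank(A − (-2)·I) = 2, so dim ker(A − (-2)·I) = n − 2 = 2

Summary:
  λ = -2: algebraic multiplicity = 4, geometric multiplicity = 2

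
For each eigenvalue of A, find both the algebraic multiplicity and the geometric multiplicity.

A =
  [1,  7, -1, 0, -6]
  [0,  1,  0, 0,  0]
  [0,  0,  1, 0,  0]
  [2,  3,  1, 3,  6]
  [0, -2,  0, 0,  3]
λ = 1: alg = 3, geom = 2; λ = 3: alg = 2, geom = 2

Step 1 — factor the characteristic polynomial to read off the algebraic multiplicities:
  χ_A(x) = (x - 3)^2*(x - 1)^3

Step 2 — compute geometric multiplicities via the rank-nullity identity g(λ) = n − rank(A − λI):
  rank(A − (1)·I) = 3, so dim ker(A − (1)·I) = n − 3 = 2
  rank(A − (3)·I) = 3, so dim ker(A − (3)·I) = n − 3 = 2

Summary:
  λ = 1: algebraic multiplicity = 3, geometric multiplicity = 2
  λ = 3: algebraic multiplicity = 2, geometric multiplicity = 2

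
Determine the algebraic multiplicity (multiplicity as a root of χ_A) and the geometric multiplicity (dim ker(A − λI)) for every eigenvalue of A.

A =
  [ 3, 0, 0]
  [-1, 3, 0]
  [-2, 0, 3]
λ = 3: alg = 3, geom = 2

Step 1 — factor the characteristic polynomial to read off the algebraic multiplicities:
  χ_A(x) = (x - 3)^3

Step 2 — compute geometric multiplicities via the rank-nullity identity g(λ) = n − rank(A − λI):
  rank(A − (3)·I) = 1, so dim ker(A − (3)·I) = n − 1 = 2

Summary:
  λ = 3: algebraic multiplicity = 3, geometric multiplicity = 2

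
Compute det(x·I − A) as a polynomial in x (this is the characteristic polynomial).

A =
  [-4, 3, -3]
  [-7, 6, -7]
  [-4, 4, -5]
x^3 + 3*x^2 + 3*x + 1

Expanding det(x·I − A) (e.g. by cofactor expansion or by noting that A is similar to its Jordan form J, which has the same characteristic polynomial as A) gives
  χ_A(x) = x^3 + 3*x^2 + 3*x + 1
which factors as (x + 1)^3. The eigenvalues (with algebraic multiplicities) are λ = -1 with multiplicity 3.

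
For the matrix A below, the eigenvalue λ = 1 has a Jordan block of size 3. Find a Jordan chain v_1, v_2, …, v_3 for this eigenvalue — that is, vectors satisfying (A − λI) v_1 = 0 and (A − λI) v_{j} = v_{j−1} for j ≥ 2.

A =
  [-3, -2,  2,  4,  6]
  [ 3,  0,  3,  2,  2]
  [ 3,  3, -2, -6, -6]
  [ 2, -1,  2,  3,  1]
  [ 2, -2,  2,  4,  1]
A Jordan chain for λ = 1 of length 3:
v_1 = (0, -2, 0, -1, 0)ᵀ
v_2 = (-2, -1, 3, -1, -2)ᵀ
v_3 = (0, 1, 0, 0, 0)ᵀ

Let N = A − (1)·I. We want v_3 with N^3 v_3 = 0 but N^2 v_3 ≠ 0; then v_{j-1} := N · v_j for j = 3, …, 2.

Pick v_3 = (0, 1, 0, 0, 0)ᵀ.
Then v_2 = N · v_3 = (-2, -1, 3, -1, -2)ᵀ.
Then v_1 = N · v_2 = (0, -2, 0, -1, 0)ᵀ.

Sanity check: (A − (1)·I) v_1 = (0, 0, 0, 0, 0)ᵀ = 0. ✓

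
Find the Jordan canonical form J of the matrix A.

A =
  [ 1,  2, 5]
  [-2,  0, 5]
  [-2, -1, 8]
J_3(3)

The characteristic polynomial is
  det(x·I − A) = x^3 - 9*x^2 + 27*x - 27 = (x - 3)^3

Eigenvalues and multiplicities (the geometric multiplicity of λ is n − rank(A − λI), which equals the number of Jordan blocks for λ):
  λ = 3: algebraic multiplicity = 3, geometric multiplicity = 1

Determining the block sizes for each eigenvalue:
  λ = 3: one block (gm = 1), so the single block has size am = 3 → block sizes [3]

Assembling the blocks gives a Jordan form
J =
  [3, 1, 0]
  [0, 3, 1]
  [0, 0, 3]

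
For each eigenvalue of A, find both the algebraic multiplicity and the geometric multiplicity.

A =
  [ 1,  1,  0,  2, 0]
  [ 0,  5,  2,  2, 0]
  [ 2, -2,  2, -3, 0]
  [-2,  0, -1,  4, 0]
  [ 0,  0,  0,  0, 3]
λ = 3: alg = 5, geom = 3

Step 1 — factor the characteristic polynomial to read off the algebraic multiplicities:
  χ_A(x) = (x - 3)^5

Step 2 — compute geometric multiplicities via the rank-nullity identity g(λ) = n − rank(A − λI):
  rank(A − (3)·I) = 2, so dim ker(A − (3)·I) = n − 2 = 3

Summary:
  λ = 3: algebraic multiplicity = 5, geometric multiplicity = 3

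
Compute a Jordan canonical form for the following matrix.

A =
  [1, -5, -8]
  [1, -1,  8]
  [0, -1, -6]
J_3(-2)

The characteristic polynomial is
  det(x·I − A) = x^3 + 6*x^2 + 12*x + 8 = (x + 2)^3

Eigenvalues and multiplicities (the geometric multiplicity of λ is n − rank(A − λI), which equals the number of Jordan blocks for λ):
  λ = -2: algebraic multiplicity = 3, geometric multiplicity = 1

Determining the block sizes for each eigenvalue:
  λ = -2: one block (gm = 1), so the single block has size am = 3 → block sizes [3]

Assembling the blocks gives a Jordan form
J =
  [-2,  1,  0]
  [ 0, -2,  1]
  [ 0,  0, -2]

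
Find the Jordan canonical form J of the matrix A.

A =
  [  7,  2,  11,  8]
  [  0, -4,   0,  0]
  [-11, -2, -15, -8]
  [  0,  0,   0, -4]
J_2(-4) ⊕ J_1(-4) ⊕ J_1(-4)

The characteristic polynomial is
  det(x·I − A) = x^4 + 16*x^3 + 96*x^2 + 256*x + 256 = (x + 4)^4

Eigenvalues and multiplicities (the geometric multiplicity of λ is n − rank(A − λI), which equals the number of Jordan blocks for λ):
  λ = -4: algebraic multiplicity = 4, geometric multiplicity = 3

Determining the block sizes for each eigenvalue:
  λ = -4: 3 blocks summing to 4 forces exactly one block of size 2 and the rest size 1 → block sizes [2, 1, 1]

Assembling the blocks gives a Jordan form
J =
  [-4,  1,  0,  0]
  [ 0, -4,  0,  0]
  [ 0,  0, -4,  0]
  [ 0,  0,  0, -4]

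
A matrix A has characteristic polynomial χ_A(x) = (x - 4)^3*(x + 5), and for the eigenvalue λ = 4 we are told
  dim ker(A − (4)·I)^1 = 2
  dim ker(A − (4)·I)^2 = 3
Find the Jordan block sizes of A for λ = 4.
Block sizes for λ = 4: [2, 1]

From the dimensions of kernels of powers, the number of Jordan blocks of size at least j is d_j − d_{j−1} where d_j = dim ker(N^j) (with d_0 = 0). Computing the differences gives [2, 1].
The number of blocks of size exactly k is (#blocks of size ≥ k) − (#blocks of size ≥ k + 1), so the partition is: 1 block(s) of size 1, 1 block(s) of size 2.
In nonincreasing order the block sizes are [2, 1].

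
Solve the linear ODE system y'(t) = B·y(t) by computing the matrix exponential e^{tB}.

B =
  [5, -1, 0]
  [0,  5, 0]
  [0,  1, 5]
e^{tB} =
  [exp(5*t), -t*exp(5*t), 0]
  [0, exp(5*t), 0]
  [0, t*exp(5*t), exp(5*t)]

Strategy: write B = P · J · P⁻¹ where J is a Jordan canonical form, so e^{tB} = P · e^{tJ} · P⁻¹, and e^{tJ} can be computed block-by-block.

B has Jordan form
J =
  [5, 1, 0]
  [0, 5, 0]
  [0, 0, 5]
(up to reordering of blocks).

Per-block formulas:
  For a 1×1 block at λ = 5: exp(t · [5]) = [e^(5t)].
  For a 2×2 Jordan block J_2(5): exp(t · J_2(5)) = e^(5t)·(I + t·N), where N is the 2×2 nilpotent shift.

After assembling e^{tJ} and conjugating by P, we get:

e^{tB} =
  [exp(5*t), -t*exp(5*t), 0]
  [0, exp(5*t), 0]
  [0, t*exp(5*t), exp(5*t)]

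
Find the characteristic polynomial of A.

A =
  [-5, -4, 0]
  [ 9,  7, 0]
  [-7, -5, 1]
x^3 - 3*x^2 + 3*x - 1

Expanding det(x·I − A) (e.g. by cofactor expansion or by noting that A is similar to its Jordan form J, which has the same characteristic polynomial as A) gives
  χ_A(x) = x^3 - 3*x^2 + 3*x - 1
which factors as (x - 1)^3. The eigenvalues (with algebraic multiplicities) are λ = 1 with multiplicity 3.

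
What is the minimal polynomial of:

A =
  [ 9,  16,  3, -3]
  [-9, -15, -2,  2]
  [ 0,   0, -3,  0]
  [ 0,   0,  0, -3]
x^3 + 9*x^2 + 27*x + 27

The characteristic polynomial is χ_A(x) = (x + 3)^4, so the eigenvalues are known. The minimal polynomial is
  m_A(x) = Π_λ (x − λ)^{k_λ}
where k_λ is the size of the *largest* Jordan block for λ (equivalently, the smallest k with (A − λI)^k v = 0 for every generalised eigenvector v of λ).

  λ = -3: largest Jordan block has size 3, contributing (x + 3)^3

So m_A(x) = (x + 3)^3 = x^3 + 9*x^2 + 27*x + 27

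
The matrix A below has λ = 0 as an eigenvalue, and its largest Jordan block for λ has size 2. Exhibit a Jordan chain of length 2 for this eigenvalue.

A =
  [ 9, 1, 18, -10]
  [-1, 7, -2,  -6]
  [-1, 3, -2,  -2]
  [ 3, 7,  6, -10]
A Jordan chain for λ = 0 of length 2:
v_1 = (1, 7, 3, 7)ᵀ
v_2 = (0, 1, 0, 0)ᵀ

Let N = A − (0)·I. We want v_2 with N^2 v_2 = 0 but N^1 v_2 ≠ 0; then v_{j-1} := N · v_j for j = 2, …, 2.

Pick v_2 = (0, 1, 0, 0)ᵀ.
Then v_1 = N · v_2 = (1, 7, 3, 7)ᵀ.

Sanity check: (A − (0)·I) v_1 = (0, 0, 0, 0)ᵀ = 0. ✓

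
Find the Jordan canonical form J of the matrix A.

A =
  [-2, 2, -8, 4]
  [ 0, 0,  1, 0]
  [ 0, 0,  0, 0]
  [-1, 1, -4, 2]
J_3(0) ⊕ J_1(0)

The characteristic polynomial is
  det(x·I − A) = x^4

Eigenvalues and multiplicities (the geometric multiplicity of λ is n − rank(A − λI), which equals the number of Jordan blocks for λ):
  λ = 0: algebraic multiplicity = 4, geometric multiplicity = 2

Determining the block sizes for each eigenvalue:
  λ = 0: with am = 4 and gm = 2, the partition is not yet determined (e.g. several partitions of 4 into 2 parts exist). Let N = A − (0)·I. Computing rank(N^1) = 2, rank(N^2) = 1, rank(N^3) = 0; the number of blocks of size ≥ j is rank(N^{j−1}) − rank(N^j), giving [2, 1, 1]. So we have 1 block(s) of size 3, 1 block(s) of size 1 → block sizes [3, 1]

Assembling the blocks gives a Jordan form
J =
  [0, 1, 0, 0]
  [0, 0, 1, 0]
  [0, 0, 0, 0]
  [0, 0, 0, 0]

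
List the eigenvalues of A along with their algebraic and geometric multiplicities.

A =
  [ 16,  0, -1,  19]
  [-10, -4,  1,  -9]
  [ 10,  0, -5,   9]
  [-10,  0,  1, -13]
λ = -4: alg = 3, geom = 2; λ = 6: alg = 1, geom = 1

Step 1 — factor the characteristic polynomial to read off the algebraic multiplicities:
  χ_A(x) = (x - 6)*(x + 4)^3

Step 2 — compute geometric multiplicities via the rank-nullity identity g(λ) = n − rank(A − λI):
  rank(A − (-4)·I) = 2, so dim ker(A − (-4)·I) = n − 2 = 2
  rank(A − (6)·I) = 3, so dim ker(A − (6)·I) = n − 3 = 1

Summary:
  λ = -4: algebraic multiplicity = 3, geometric multiplicity = 2
  λ = 6: algebraic multiplicity = 1, geometric multiplicity = 1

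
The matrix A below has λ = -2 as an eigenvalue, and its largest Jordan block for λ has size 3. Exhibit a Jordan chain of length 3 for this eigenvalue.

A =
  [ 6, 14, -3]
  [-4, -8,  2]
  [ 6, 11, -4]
A Jordan chain for λ = -2 of length 3:
v_1 = (-10, 4, -8)ᵀ
v_2 = (8, -4, 6)ᵀ
v_3 = (1, 0, 0)ᵀ

Let N = A − (-2)·I. We want v_3 with N^3 v_3 = 0 but N^2 v_3 ≠ 0; then v_{j-1} := N · v_j for j = 3, …, 2.

Pick v_3 = (1, 0, 0)ᵀ.
Then v_2 = N · v_3 = (8, -4, 6)ᵀ.
Then v_1 = N · v_2 = (-10, 4, -8)ᵀ.

Sanity check: (A − (-2)·I) v_1 = (0, 0, 0)ᵀ = 0. ✓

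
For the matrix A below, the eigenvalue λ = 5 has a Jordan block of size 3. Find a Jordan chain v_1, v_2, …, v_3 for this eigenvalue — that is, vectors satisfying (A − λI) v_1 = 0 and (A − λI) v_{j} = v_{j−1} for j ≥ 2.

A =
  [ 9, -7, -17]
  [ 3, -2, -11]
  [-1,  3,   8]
A Jordan chain for λ = 5 of length 3:
v_1 = (12, 2, 2)ᵀ
v_2 = (4, 3, -1)ᵀ
v_3 = (1, 0, 0)ᵀ

Let N = A − (5)·I. We want v_3 with N^3 v_3 = 0 but N^2 v_3 ≠ 0; then v_{j-1} := N · v_j for j = 3, …, 2.

Pick v_3 = (1, 0, 0)ᵀ.
Then v_2 = N · v_3 = (4, 3, -1)ᵀ.
Then v_1 = N · v_2 = (12, 2, 2)ᵀ.

Sanity check: (A − (5)·I) v_1 = (0, 0, 0)ᵀ = 0. ✓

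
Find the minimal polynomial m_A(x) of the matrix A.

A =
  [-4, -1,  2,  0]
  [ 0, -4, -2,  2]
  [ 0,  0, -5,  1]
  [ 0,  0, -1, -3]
x^2 + 8*x + 16

The characteristic polynomial is χ_A(x) = (x + 4)^4, so the eigenvalues are known. The minimal polynomial is
  m_A(x) = Π_λ (x − λ)^{k_λ}
where k_λ is the size of the *largest* Jordan block for λ (equivalently, the smallest k with (A − λI)^k v = 0 for every generalised eigenvector v of λ).

  λ = -4: largest Jordan block has size 2, contributing (x + 4)^2

So m_A(x) = (x + 4)^2 = x^2 + 8*x + 16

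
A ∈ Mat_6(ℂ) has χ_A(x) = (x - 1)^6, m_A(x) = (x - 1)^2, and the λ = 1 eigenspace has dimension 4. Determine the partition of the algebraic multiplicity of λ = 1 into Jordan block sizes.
Block sizes for λ = 1: [2, 2, 1, 1]

Step 1 — from the characteristic polynomial, algebraic multiplicity of λ = 1 is 6. From dim ker(A − (1)·I) = 4, there are exactly 4 Jordan blocks for λ = 1.
Step 2 — from the minimal polynomial, the factor (x − 1)^2 tells us the largest block for λ = 1 has size 2.
Step 3 — with total size 6, 4 blocks, and largest block 2, the block sizes (in nonincreasing order) are [2, 2, 1, 1].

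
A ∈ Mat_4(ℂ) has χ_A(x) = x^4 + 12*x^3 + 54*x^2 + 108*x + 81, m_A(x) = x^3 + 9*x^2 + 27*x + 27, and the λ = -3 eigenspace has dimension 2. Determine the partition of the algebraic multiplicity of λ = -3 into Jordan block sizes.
Block sizes for λ = -3: [3, 1]

Step 1 — from the characteristic polynomial, algebraic multiplicity of λ = -3 is 4. From dim ker(A − (-3)·I) = 2, there are exactly 2 Jordan blocks for λ = -3.
Step 2 — from the minimal polynomial, the factor (x + 3)^3 tells us the largest block for λ = -3 has size 3.
Step 3 — with total size 4, 2 blocks, and largest block 3, the block sizes (in nonincreasing order) are [3, 1].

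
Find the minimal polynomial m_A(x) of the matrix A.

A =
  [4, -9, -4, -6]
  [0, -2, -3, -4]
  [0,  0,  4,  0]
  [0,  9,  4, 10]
x^3 - 12*x^2 + 48*x - 64

The characteristic polynomial is χ_A(x) = (x - 4)^4, so the eigenvalues are known. The minimal polynomial is
  m_A(x) = Π_λ (x − λ)^{k_λ}
where k_λ is the size of the *largest* Jordan block for λ (equivalently, the smallest k with (A − λI)^k v = 0 for every generalised eigenvector v of λ).

  λ = 4: largest Jordan block has size 3, contributing (x − 4)^3

So m_A(x) = (x - 4)^3 = x^3 - 12*x^2 + 48*x - 64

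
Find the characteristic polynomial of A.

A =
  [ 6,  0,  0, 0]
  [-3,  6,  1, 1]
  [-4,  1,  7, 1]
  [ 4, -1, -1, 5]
x^4 - 24*x^3 + 216*x^2 - 864*x + 1296

Expanding det(x·I − A) (e.g. by cofactor expansion or by noting that A is similar to its Jordan form J, which has the same characteristic polynomial as A) gives
  χ_A(x) = x^4 - 24*x^3 + 216*x^2 - 864*x + 1296
which factors as (x - 6)^4. The eigenvalues (with algebraic multiplicities) are λ = 6 with multiplicity 4.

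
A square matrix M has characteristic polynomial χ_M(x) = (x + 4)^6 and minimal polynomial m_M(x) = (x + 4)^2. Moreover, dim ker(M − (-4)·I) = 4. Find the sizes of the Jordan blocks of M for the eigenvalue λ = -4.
Block sizes for λ = -4: [2, 2, 1, 1]

Step 1 — from the characteristic polynomial, algebraic multiplicity of λ = -4 is 6. From dim ker(M − (-4)·I) = 4, there are exactly 4 Jordan blocks for λ = -4.
Step 2 — from the minimal polynomial, the factor (x + 4)^2 tells us the largest block for λ = -4 has size 2.
Step 3 — with total size 6, 4 blocks, and largest block 2, the block sizes (in nonincreasing order) are [2, 2, 1, 1].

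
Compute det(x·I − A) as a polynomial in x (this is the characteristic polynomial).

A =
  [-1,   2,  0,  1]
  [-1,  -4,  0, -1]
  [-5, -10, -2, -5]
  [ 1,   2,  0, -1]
x^4 + 8*x^3 + 24*x^2 + 32*x + 16

Expanding det(x·I − A) (e.g. by cofactor expansion or by noting that A is similar to its Jordan form J, which has the same characteristic polynomial as A) gives
  χ_A(x) = x^4 + 8*x^3 + 24*x^2 + 32*x + 16
which factors as (x + 2)^4. The eigenvalues (with algebraic multiplicities) are λ = -2 with multiplicity 4.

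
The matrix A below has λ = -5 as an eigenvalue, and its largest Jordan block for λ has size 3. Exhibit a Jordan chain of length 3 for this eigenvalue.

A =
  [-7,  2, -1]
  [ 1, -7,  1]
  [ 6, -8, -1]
A Jordan chain for λ = -5 of length 3:
v_1 = (0, 2, 4)ᵀ
v_2 = (-2, 1, 6)ᵀ
v_3 = (1, 0, 0)ᵀ

Let N = A − (-5)·I. We want v_3 with N^3 v_3 = 0 but N^2 v_3 ≠ 0; then v_{j-1} := N · v_j for j = 3, …, 2.

Pick v_3 = (1, 0, 0)ᵀ.
Then v_2 = N · v_3 = (-2, 1, 6)ᵀ.
Then v_1 = N · v_2 = (0, 2, 4)ᵀ.

Sanity check: (A − (-5)·I) v_1 = (0, 0, 0)ᵀ = 0. ✓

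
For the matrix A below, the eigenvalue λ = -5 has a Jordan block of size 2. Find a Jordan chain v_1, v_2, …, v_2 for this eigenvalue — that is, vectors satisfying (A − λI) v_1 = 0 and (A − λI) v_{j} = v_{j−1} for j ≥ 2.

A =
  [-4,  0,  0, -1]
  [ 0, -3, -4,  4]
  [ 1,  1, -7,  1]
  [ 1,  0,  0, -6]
A Jordan chain for λ = -5 of length 2:
v_1 = (1, 0, 1, 1)ᵀ
v_2 = (1, 0, 0, 0)ᵀ

Let N = A − (-5)·I. We want v_2 with N^2 v_2 = 0 but N^1 v_2 ≠ 0; then v_{j-1} := N · v_j for j = 2, …, 2.

Pick v_2 = (1, 0, 0, 0)ᵀ.
Then v_1 = N · v_2 = (1, 0, 1, 1)ᵀ.

Sanity check: (A − (-5)·I) v_1 = (0, 0, 0, 0)ᵀ = 0. ✓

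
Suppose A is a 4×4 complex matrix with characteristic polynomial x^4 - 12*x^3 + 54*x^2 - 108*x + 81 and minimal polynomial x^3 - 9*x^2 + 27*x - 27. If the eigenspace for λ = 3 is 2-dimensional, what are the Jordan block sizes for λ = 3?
Block sizes for λ = 3: [3, 1]

Step 1 — from the characteristic polynomial, algebraic multiplicity of λ = 3 is 4. From dim ker(A − (3)·I) = 2, there are exactly 2 Jordan blocks for λ = 3.
Step 2 — from the minimal polynomial, the factor (x − 3)^3 tells us the largest block for λ = 3 has size 3.
Step 3 — with total size 4, 2 blocks, and largest block 3, the block sizes (in nonincreasing order) are [3, 1].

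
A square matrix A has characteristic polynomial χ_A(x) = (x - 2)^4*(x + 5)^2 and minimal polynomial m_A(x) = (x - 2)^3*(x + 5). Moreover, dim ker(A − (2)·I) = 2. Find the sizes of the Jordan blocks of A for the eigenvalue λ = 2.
Block sizes for λ = 2: [3, 1]

Step 1 — from the characteristic polynomial, algebraic multiplicity of λ = 2 is 4. From dim ker(A − (2)·I) = 2, there are exactly 2 Jordan blocks for λ = 2.
Step 2 — from the minimal polynomial, the factor (x − 2)^3 tells us the largest block for λ = 2 has size 3.
Step 3 — with total size 4, 2 blocks, and largest block 3, the block sizes (in nonincreasing order) are [3, 1].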